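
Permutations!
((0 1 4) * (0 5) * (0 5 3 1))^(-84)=(5)=[0, 1, 2, 3, 4, 5]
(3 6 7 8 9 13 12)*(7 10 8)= (3 6 10 8 9 13 12)= [0, 1, 2, 6, 4, 5, 10, 7, 9, 13, 8, 11, 3, 12]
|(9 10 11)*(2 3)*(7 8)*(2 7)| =|(2 3 7 8)(9 10 11)| =12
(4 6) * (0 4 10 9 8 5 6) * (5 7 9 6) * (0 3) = (0 4 3)(6 10)(7 9 8) = [4, 1, 2, 0, 3, 5, 10, 9, 7, 8, 6]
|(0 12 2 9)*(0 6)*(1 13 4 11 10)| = |(0 12 2 9 6)(1 13 4 11 10)| = 5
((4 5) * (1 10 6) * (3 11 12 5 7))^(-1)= [0, 6, 2, 7, 5, 12, 10, 4, 8, 9, 1, 3, 11]= (1 6 10)(3 7 4 5 12 11)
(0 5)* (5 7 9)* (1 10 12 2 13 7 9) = (0 9 5)(1 10 12 2 13 7) = [9, 10, 13, 3, 4, 0, 6, 1, 8, 5, 12, 11, 2, 7]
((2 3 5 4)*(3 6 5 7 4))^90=(7)=[0, 1, 2, 3, 4, 5, 6, 7]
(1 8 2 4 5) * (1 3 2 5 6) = (1 8 5 3 2 4 6) = [0, 8, 4, 2, 6, 3, 1, 7, 5]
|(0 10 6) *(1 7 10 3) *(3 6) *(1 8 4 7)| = 10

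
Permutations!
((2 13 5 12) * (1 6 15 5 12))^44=(15)(2 12 13)=[0, 1, 12, 3, 4, 5, 6, 7, 8, 9, 10, 11, 13, 2, 14, 15]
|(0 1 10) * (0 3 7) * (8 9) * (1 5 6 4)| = |(0 5 6 4 1 10 3 7)(8 9)| = 8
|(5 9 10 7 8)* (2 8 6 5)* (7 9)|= 6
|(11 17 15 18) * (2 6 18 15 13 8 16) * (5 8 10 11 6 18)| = 12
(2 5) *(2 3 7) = (2 5 3 7) = [0, 1, 5, 7, 4, 3, 6, 2]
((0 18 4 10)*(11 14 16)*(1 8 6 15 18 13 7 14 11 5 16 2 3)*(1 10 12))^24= [14, 15, 0, 13, 8, 5, 4, 3, 18, 9, 7, 11, 6, 2, 10, 12, 16, 17, 1]= (0 14 10 7 3 13 2)(1 15 12 6 4 8 18)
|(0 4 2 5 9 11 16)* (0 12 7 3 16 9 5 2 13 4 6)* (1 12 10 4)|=8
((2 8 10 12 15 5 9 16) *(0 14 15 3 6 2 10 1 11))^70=(16)=[0, 1, 2, 3, 4, 5, 6, 7, 8, 9, 10, 11, 12, 13, 14, 15, 16]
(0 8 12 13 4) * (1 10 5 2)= [8, 10, 1, 3, 0, 2, 6, 7, 12, 9, 5, 11, 13, 4]= (0 8 12 13 4)(1 10 5 2)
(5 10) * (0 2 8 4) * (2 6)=(0 6 2 8 4)(5 10)=[6, 1, 8, 3, 0, 10, 2, 7, 4, 9, 5]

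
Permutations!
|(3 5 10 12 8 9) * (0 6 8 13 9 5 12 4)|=12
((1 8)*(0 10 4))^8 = (0 4 10) = [4, 1, 2, 3, 10, 5, 6, 7, 8, 9, 0]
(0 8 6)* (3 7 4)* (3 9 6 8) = (0 3 7 4 9 6) = [3, 1, 2, 7, 9, 5, 0, 4, 8, 6]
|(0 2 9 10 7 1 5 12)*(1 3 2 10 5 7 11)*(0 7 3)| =|(0 10 11 1 3 2 9 5 12 7)| =10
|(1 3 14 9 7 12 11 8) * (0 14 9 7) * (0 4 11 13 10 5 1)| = |(0 14 7 12 13 10 5 1 3 9 4 11 8)| = 13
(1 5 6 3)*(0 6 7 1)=[6, 5, 2, 0, 4, 7, 3, 1]=(0 6 3)(1 5 7)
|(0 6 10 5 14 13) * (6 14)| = 3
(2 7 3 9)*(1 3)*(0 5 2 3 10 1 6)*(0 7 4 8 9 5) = (1 10)(2 4 8 9 3 5)(6 7) = [0, 10, 4, 5, 8, 2, 7, 6, 9, 3, 1]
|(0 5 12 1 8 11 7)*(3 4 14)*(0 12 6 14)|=30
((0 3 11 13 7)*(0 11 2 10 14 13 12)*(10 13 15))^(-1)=[12, 1, 3, 0, 4, 5, 6, 13, 8, 9, 15, 7, 11, 2, 10, 14]=(0 12 11 7 13 2 3)(10 15 14)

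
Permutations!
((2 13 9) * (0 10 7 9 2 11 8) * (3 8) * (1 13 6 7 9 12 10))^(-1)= (0 8 3 11 9 10 12 7 6 2 13 1)= [8, 0, 13, 11, 4, 5, 2, 6, 3, 10, 12, 9, 7, 1]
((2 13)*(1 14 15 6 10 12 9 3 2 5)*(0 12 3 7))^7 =[7, 13, 10, 6, 4, 2, 14, 9, 8, 12, 15, 11, 0, 3, 5, 1] =(0 7 9 12)(1 13 3 6 14 5 2 10 15)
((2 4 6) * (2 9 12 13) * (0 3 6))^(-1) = (0 4 2 13 12 9 6 3) = [4, 1, 13, 0, 2, 5, 3, 7, 8, 6, 10, 11, 9, 12]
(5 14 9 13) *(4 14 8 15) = (4 14 9 13 5 8 15) = [0, 1, 2, 3, 14, 8, 6, 7, 15, 13, 10, 11, 12, 5, 9, 4]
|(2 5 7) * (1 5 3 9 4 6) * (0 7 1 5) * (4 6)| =8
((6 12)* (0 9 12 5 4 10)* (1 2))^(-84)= (12)= [0, 1, 2, 3, 4, 5, 6, 7, 8, 9, 10, 11, 12]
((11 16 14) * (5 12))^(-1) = (5 12)(11 14 16) = [0, 1, 2, 3, 4, 12, 6, 7, 8, 9, 10, 14, 5, 13, 16, 15, 11]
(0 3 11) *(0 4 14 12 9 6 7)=(0 3 11 4 14 12 9 6 7)=[3, 1, 2, 11, 14, 5, 7, 0, 8, 6, 10, 4, 9, 13, 12]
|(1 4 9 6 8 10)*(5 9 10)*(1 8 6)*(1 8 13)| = 12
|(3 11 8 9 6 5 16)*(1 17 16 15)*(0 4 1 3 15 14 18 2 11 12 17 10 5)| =60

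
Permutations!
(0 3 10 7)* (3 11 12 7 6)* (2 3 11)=[2, 1, 3, 10, 4, 5, 11, 0, 8, 9, 6, 12, 7]=(0 2 3 10 6 11 12 7)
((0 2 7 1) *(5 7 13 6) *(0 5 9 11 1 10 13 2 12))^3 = (0 12)(1 10 9 5 13 11 7 6) = [12, 10, 2, 3, 4, 13, 1, 6, 8, 5, 9, 7, 0, 11]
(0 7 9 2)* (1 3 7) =(0 1 3 7 9 2) =[1, 3, 0, 7, 4, 5, 6, 9, 8, 2]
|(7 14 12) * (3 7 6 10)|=|(3 7 14 12 6 10)|=6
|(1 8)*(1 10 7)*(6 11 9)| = |(1 8 10 7)(6 11 9)| = 12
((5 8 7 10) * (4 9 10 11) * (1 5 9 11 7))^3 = (4 11)(9 10) = [0, 1, 2, 3, 11, 5, 6, 7, 8, 10, 9, 4]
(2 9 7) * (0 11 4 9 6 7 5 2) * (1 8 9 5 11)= (0 1 8 9 11 4 5 2 6 7)= [1, 8, 6, 3, 5, 2, 7, 0, 9, 11, 10, 4]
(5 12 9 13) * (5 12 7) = (5 7)(9 13 12) = [0, 1, 2, 3, 4, 7, 6, 5, 8, 13, 10, 11, 9, 12]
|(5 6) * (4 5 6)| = 2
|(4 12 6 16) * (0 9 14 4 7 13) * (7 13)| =|(0 9 14 4 12 6 16 13)| =8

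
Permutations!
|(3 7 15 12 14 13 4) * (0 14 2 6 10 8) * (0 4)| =9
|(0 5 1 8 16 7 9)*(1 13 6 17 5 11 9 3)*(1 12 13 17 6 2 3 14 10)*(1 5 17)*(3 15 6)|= 42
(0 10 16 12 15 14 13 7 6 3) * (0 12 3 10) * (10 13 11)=[0, 1, 2, 12, 4, 5, 13, 6, 8, 9, 16, 10, 15, 7, 11, 14, 3]=(3 12 15 14 11 10 16)(6 13 7)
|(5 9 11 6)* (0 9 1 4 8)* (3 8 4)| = 8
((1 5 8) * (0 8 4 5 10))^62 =(0 1)(8 10) =[1, 0, 2, 3, 4, 5, 6, 7, 10, 9, 8]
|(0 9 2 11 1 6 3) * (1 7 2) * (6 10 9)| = |(0 6 3)(1 10 9)(2 11 7)| = 3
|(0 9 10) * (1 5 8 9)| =|(0 1 5 8 9 10)| =6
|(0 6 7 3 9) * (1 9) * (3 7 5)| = |(0 6 5 3 1 9)| = 6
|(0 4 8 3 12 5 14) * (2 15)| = 14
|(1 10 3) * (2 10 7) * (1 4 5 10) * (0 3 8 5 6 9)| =|(0 3 4 6 9)(1 7 2)(5 10 8)| =15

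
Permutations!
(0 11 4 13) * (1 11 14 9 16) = (0 14 9 16 1 11 4 13) = [14, 11, 2, 3, 13, 5, 6, 7, 8, 16, 10, 4, 12, 0, 9, 15, 1]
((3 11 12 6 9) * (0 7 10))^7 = (0 7 10)(3 12 9 11 6) = [7, 1, 2, 12, 4, 5, 3, 10, 8, 11, 0, 6, 9]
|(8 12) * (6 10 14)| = |(6 10 14)(8 12)| = 6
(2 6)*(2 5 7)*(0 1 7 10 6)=(0 1 7 2)(5 10 6)=[1, 7, 0, 3, 4, 10, 5, 2, 8, 9, 6]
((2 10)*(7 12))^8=(12)=[0, 1, 2, 3, 4, 5, 6, 7, 8, 9, 10, 11, 12]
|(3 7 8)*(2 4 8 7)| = 4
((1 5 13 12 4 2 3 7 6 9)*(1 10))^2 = (1 13 4 3 6 10 5 12 2 7 9) = [0, 13, 7, 6, 3, 12, 10, 9, 8, 1, 5, 11, 2, 4]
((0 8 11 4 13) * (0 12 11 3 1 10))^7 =(0 3 10 8 1)(4 11 12 13) =[3, 0, 2, 10, 11, 5, 6, 7, 1, 9, 8, 12, 13, 4]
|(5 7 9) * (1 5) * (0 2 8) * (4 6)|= |(0 2 8)(1 5 7 9)(4 6)|= 12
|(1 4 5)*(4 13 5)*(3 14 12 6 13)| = |(1 3 14 12 6 13 5)| = 7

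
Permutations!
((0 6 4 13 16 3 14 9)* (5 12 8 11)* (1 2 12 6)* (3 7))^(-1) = [9, 0, 1, 7, 6, 11, 5, 16, 12, 14, 10, 8, 2, 4, 3, 15, 13] = (0 9 14 3 7 16 13 4 6 5 11 8 12 2 1)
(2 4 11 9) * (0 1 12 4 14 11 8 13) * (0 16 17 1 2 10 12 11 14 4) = (0 2 4 8 13 16 17 1 11 9 10 12) = [2, 11, 4, 3, 8, 5, 6, 7, 13, 10, 12, 9, 0, 16, 14, 15, 17, 1]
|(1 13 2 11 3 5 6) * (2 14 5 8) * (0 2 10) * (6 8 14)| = 24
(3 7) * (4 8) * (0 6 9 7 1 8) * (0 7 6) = (1 8 4 7 3)(6 9) = [0, 8, 2, 1, 7, 5, 9, 3, 4, 6]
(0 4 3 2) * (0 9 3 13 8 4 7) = (0 7)(2 9 3)(4 13 8) = [7, 1, 9, 2, 13, 5, 6, 0, 4, 3, 10, 11, 12, 8]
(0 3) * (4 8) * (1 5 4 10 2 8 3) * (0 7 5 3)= [1, 3, 8, 7, 0, 4, 6, 5, 10, 9, 2]= (0 1 3 7 5 4)(2 8 10)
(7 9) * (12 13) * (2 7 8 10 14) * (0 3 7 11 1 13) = (0 3 7 9 8 10 14 2 11 1 13 12) = [3, 13, 11, 7, 4, 5, 6, 9, 10, 8, 14, 1, 0, 12, 2]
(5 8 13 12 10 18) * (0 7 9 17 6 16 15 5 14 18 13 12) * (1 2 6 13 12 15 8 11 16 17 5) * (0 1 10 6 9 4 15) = (0 7 4 15 10 12 6 17 13 1 2 9 5 11 16 8)(14 18) = [7, 2, 9, 3, 15, 11, 17, 4, 0, 5, 12, 16, 6, 1, 18, 10, 8, 13, 14]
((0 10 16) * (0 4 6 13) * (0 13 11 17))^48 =(0 17 11 6 4 16 10) =[17, 1, 2, 3, 16, 5, 4, 7, 8, 9, 0, 6, 12, 13, 14, 15, 10, 11]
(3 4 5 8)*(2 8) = (2 8 3 4 5) = [0, 1, 8, 4, 5, 2, 6, 7, 3]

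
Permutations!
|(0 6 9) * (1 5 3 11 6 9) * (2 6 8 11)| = |(0 9)(1 5 3 2 6)(8 11)| = 10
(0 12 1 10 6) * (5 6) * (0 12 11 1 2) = [11, 10, 0, 3, 4, 6, 12, 7, 8, 9, 5, 1, 2] = (0 11 1 10 5 6 12 2)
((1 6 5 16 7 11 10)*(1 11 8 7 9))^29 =(1 9 16 5 6)(7 8)(10 11) =[0, 9, 2, 3, 4, 6, 1, 8, 7, 16, 11, 10, 12, 13, 14, 15, 5]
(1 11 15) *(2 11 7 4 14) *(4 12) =(1 7 12 4 14 2 11 15) =[0, 7, 11, 3, 14, 5, 6, 12, 8, 9, 10, 15, 4, 13, 2, 1]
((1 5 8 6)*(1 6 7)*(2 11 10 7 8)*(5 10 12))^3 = (2 5 12 11) = [0, 1, 5, 3, 4, 12, 6, 7, 8, 9, 10, 2, 11]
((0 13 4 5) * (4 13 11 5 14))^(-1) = (0 5 11)(4 14) = [5, 1, 2, 3, 14, 11, 6, 7, 8, 9, 10, 0, 12, 13, 4]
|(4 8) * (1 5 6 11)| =|(1 5 6 11)(4 8)| =4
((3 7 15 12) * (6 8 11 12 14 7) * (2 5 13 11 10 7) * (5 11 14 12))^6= [0, 1, 11, 12, 4, 13, 3, 10, 6, 9, 8, 5, 15, 14, 2, 7]= (2 11 5 13 14)(3 12 15 7 10 8 6)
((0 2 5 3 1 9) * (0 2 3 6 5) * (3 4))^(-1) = (0 2 9 1 3 4)(5 6) = [2, 3, 9, 4, 0, 6, 5, 7, 8, 1]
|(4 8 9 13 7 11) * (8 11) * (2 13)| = |(2 13 7 8 9)(4 11)| = 10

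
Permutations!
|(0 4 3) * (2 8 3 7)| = |(0 4 7 2 8 3)| = 6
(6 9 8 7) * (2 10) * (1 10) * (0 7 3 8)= (0 7 6 9)(1 10 2)(3 8)= [7, 10, 1, 8, 4, 5, 9, 6, 3, 0, 2]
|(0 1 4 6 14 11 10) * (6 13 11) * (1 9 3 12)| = |(0 9 3 12 1 4 13 11 10)(6 14)| = 18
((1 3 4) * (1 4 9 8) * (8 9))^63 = (9) = [0, 1, 2, 3, 4, 5, 6, 7, 8, 9]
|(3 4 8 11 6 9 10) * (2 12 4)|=|(2 12 4 8 11 6 9 10 3)|=9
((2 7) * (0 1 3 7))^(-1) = (0 2 7 3 1) = [2, 0, 7, 1, 4, 5, 6, 3]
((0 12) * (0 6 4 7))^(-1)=(0 7 4 6 12)=[7, 1, 2, 3, 6, 5, 12, 4, 8, 9, 10, 11, 0]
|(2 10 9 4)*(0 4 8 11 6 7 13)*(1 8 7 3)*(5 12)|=70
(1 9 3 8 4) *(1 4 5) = [0, 9, 2, 8, 4, 1, 6, 7, 5, 3] = (1 9 3 8 5)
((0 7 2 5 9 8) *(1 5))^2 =[2, 9, 5, 3, 4, 8, 6, 1, 7, 0] =(0 2 5 8 7 1 9)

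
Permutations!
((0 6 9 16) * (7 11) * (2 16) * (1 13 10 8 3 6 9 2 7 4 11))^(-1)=[16, 7, 6, 8, 11, 5, 3, 9, 10, 0, 13, 4, 12, 1, 14, 15, 2]=(0 16 2 6 3 8 10 13 1 7 9)(4 11)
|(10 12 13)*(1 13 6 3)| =|(1 13 10 12 6 3)| =6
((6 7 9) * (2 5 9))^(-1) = (2 7 6 9 5) = [0, 1, 7, 3, 4, 2, 9, 6, 8, 5]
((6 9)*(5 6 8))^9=[0, 1, 2, 3, 4, 6, 9, 7, 5, 8]=(5 6 9 8)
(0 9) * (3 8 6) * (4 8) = (0 9)(3 4 8 6) = [9, 1, 2, 4, 8, 5, 3, 7, 6, 0]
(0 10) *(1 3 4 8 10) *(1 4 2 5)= (0 4 8 10)(1 3 2 5)= [4, 3, 5, 2, 8, 1, 6, 7, 10, 9, 0]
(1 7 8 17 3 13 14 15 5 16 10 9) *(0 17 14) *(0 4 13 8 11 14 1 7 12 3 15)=(0 17 15 5 16 10 9 7 11 14)(1 12 3 8)(4 13)=[17, 12, 2, 8, 13, 16, 6, 11, 1, 7, 9, 14, 3, 4, 0, 5, 10, 15]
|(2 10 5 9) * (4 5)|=|(2 10 4 5 9)|=5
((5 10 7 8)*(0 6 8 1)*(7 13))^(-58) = [7, 13, 2, 3, 4, 6, 1, 10, 0, 9, 8, 11, 12, 5] = (0 7 10 8)(1 13 5 6)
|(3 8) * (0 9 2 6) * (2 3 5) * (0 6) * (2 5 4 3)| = 3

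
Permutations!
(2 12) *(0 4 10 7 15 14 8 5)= (0 4 10 7 15 14 8 5)(2 12)= [4, 1, 12, 3, 10, 0, 6, 15, 5, 9, 7, 11, 2, 13, 8, 14]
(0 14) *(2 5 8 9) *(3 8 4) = [14, 1, 5, 8, 3, 4, 6, 7, 9, 2, 10, 11, 12, 13, 0] = (0 14)(2 5 4 3 8 9)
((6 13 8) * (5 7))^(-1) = (5 7)(6 8 13) = [0, 1, 2, 3, 4, 7, 8, 5, 13, 9, 10, 11, 12, 6]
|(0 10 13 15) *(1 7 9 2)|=4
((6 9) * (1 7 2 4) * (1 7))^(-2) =(9)(2 4 7) =[0, 1, 4, 3, 7, 5, 6, 2, 8, 9]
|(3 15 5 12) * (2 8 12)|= |(2 8 12 3 15 5)|= 6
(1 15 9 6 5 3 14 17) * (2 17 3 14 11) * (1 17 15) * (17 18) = [0, 1, 15, 11, 4, 14, 5, 7, 8, 6, 10, 2, 12, 13, 3, 9, 16, 18, 17] = (2 15 9 6 5 14 3 11)(17 18)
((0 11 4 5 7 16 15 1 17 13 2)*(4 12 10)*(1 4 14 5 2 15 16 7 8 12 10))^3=(0 14 12 13 2 10 8 17 4 11 5 1 15)=[14, 15, 10, 3, 11, 1, 6, 7, 17, 9, 8, 5, 13, 2, 12, 0, 16, 4]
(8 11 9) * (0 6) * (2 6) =[2, 1, 6, 3, 4, 5, 0, 7, 11, 8, 10, 9] =(0 2 6)(8 11 9)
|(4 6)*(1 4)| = |(1 4 6)| = 3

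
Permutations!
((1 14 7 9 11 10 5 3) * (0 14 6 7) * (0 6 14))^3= (1 7 10)(3 6 11)(5 14 9)= [0, 7, 2, 6, 4, 14, 11, 10, 8, 5, 1, 3, 12, 13, 9]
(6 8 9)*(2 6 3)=(2 6 8 9 3)=[0, 1, 6, 2, 4, 5, 8, 7, 9, 3]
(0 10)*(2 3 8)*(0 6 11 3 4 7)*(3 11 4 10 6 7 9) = [6, 1, 10, 8, 9, 5, 4, 0, 2, 3, 7, 11] = (11)(0 6 4 9 3 8 2 10 7)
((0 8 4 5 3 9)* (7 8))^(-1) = (0 9 3 5 4 8 7) = [9, 1, 2, 5, 8, 4, 6, 0, 7, 3]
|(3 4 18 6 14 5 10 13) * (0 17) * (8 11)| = 8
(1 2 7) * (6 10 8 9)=(1 2 7)(6 10 8 9)=[0, 2, 7, 3, 4, 5, 10, 1, 9, 6, 8]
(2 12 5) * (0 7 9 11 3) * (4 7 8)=(0 8 4 7 9 11 3)(2 12 5)=[8, 1, 12, 0, 7, 2, 6, 9, 4, 11, 10, 3, 5]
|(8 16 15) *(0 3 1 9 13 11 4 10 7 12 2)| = 33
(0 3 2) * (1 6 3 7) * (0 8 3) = (0 7 1 6)(2 8 3) = [7, 6, 8, 2, 4, 5, 0, 1, 3]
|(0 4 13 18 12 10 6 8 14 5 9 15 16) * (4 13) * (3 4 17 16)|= |(0 13 18 12 10 6 8 14 5 9 15 3 4 17 16)|= 15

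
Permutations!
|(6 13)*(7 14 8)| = 6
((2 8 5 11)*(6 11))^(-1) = [0, 1, 11, 3, 4, 8, 5, 7, 2, 9, 10, 6] = (2 11 6 5 8)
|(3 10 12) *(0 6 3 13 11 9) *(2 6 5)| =10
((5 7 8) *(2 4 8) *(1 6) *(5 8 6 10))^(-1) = (1 6 4 2 7 5 10) = [0, 6, 7, 3, 2, 10, 4, 5, 8, 9, 1]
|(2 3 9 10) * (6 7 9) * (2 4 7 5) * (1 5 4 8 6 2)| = |(1 5)(2 3)(4 7 9 10 8 6)| = 6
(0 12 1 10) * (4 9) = (0 12 1 10)(4 9) = [12, 10, 2, 3, 9, 5, 6, 7, 8, 4, 0, 11, 1]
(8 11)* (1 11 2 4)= [0, 11, 4, 3, 1, 5, 6, 7, 2, 9, 10, 8]= (1 11 8 2 4)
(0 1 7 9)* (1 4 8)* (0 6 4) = (1 7 9 6 4 8) = [0, 7, 2, 3, 8, 5, 4, 9, 1, 6]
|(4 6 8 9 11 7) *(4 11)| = 4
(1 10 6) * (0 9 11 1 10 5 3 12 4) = (0 9 11 1 5 3 12 4)(6 10) = [9, 5, 2, 12, 0, 3, 10, 7, 8, 11, 6, 1, 4]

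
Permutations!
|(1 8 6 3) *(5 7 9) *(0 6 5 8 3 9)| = |(0 6 9 8 5 7)(1 3)| = 6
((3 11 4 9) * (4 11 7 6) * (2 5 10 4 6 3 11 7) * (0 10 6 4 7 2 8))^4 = [8, 1, 9, 7, 5, 11, 2, 10, 3, 6, 0, 4] = (0 8 3 7 10)(2 9 6)(4 5 11)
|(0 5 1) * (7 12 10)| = |(0 5 1)(7 12 10)| = 3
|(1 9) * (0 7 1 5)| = 5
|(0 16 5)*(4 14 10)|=|(0 16 5)(4 14 10)|=3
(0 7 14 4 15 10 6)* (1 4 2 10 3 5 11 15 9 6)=(0 7 14 2 10 1 4 9 6)(3 5 11 15)=[7, 4, 10, 5, 9, 11, 0, 14, 8, 6, 1, 15, 12, 13, 2, 3]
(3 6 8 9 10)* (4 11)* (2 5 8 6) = [0, 1, 5, 2, 11, 8, 6, 7, 9, 10, 3, 4] = (2 5 8 9 10 3)(4 11)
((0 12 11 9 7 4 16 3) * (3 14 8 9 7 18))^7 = (0 8 7 3 14 11 18 16 12 9 4) = [8, 1, 2, 14, 0, 5, 6, 3, 7, 4, 10, 18, 9, 13, 11, 15, 12, 17, 16]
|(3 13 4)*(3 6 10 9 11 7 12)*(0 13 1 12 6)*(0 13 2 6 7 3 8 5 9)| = |(0 2 6 10)(1 12 8 5 9 11 3)(4 13)| = 28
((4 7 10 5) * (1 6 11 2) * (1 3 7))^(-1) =(1 4 5 10 7 3 2 11 6) =[0, 4, 11, 2, 5, 10, 1, 3, 8, 9, 7, 6]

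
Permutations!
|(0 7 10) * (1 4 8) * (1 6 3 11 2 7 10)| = 8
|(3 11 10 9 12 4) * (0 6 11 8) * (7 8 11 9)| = |(0 6 9 12 4 3 11 10 7 8)| = 10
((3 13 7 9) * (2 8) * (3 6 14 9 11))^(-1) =[0, 1, 8, 11, 4, 5, 9, 13, 2, 14, 10, 7, 12, 3, 6] =(2 8)(3 11 7 13)(6 9 14)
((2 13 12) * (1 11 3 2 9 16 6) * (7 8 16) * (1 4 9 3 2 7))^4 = (1 12 16)(2 7 4)(3 6 11)(8 9 13) = [0, 12, 7, 6, 2, 5, 11, 4, 9, 13, 10, 3, 16, 8, 14, 15, 1]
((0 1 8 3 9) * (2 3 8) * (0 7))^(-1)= [7, 0, 1, 2, 4, 5, 6, 9, 8, 3]= (0 7 9 3 2 1)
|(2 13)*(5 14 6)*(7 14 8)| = 10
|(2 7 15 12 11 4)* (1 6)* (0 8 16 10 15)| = 10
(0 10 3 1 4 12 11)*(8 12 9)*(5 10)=(0 5 10 3 1 4 9 8 12 11)=[5, 4, 2, 1, 9, 10, 6, 7, 12, 8, 3, 0, 11]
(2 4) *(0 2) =(0 2 4) =[2, 1, 4, 3, 0]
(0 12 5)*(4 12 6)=[6, 1, 2, 3, 12, 0, 4, 7, 8, 9, 10, 11, 5]=(0 6 4 12 5)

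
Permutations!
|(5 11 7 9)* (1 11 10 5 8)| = |(1 11 7 9 8)(5 10)| = 10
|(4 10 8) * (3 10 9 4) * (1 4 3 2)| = |(1 4 9 3 10 8 2)| = 7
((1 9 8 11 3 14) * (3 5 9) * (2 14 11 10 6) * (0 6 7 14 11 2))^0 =(14) =[0, 1, 2, 3, 4, 5, 6, 7, 8, 9, 10, 11, 12, 13, 14]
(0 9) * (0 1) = [9, 0, 2, 3, 4, 5, 6, 7, 8, 1] = (0 9 1)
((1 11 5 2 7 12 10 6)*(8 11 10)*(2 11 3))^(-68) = [0, 10, 12, 7, 4, 5, 1, 8, 2, 9, 6, 11, 3] = (1 10 6)(2 12 3 7 8)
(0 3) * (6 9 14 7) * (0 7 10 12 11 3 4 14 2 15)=(0 4 14 10 12 11 3 7 6 9 2 15)=[4, 1, 15, 7, 14, 5, 9, 6, 8, 2, 12, 3, 11, 13, 10, 0]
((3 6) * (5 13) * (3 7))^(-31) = [0, 1, 2, 7, 4, 13, 3, 6, 8, 9, 10, 11, 12, 5] = (3 7 6)(5 13)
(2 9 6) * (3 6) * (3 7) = (2 9 7 3 6) = [0, 1, 9, 6, 4, 5, 2, 3, 8, 7]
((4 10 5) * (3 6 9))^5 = (3 9 6)(4 5 10) = [0, 1, 2, 9, 5, 10, 3, 7, 8, 6, 4]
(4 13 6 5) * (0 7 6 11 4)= [7, 1, 2, 3, 13, 0, 5, 6, 8, 9, 10, 4, 12, 11]= (0 7 6 5)(4 13 11)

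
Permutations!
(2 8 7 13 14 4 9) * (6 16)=(2 8 7 13 14 4 9)(6 16)=[0, 1, 8, 3, 9, 5, 16, 13, 7, 2, 10, 11, 12, 14, 4, 15, 6]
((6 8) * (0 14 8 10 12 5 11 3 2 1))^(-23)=(0 1 2 3 11 5 12 10 6 8 14)=[1, 2, 3, 11, 4, 12, 8, 7, 14, 9, 6, 5, 10, 13, 0]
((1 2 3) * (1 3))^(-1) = (3)(1 2) = [0, 2, 1, 3]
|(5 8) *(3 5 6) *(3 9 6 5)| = |(5 8)(6 9)| = 2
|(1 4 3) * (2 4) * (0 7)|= |(0 7)(1 2 4 3)|= 4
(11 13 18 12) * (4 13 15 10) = [0, 1, 2, 3, 13, 5, 6, 7, 8, 9, 4, 15, 11, 18, 14, 10, 16, 17, 12] = (4 13 18 12 11 15 10)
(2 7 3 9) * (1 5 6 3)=(1 5 6 3 9 2 7)=[0, 5, 7, 9, 4, 6, 3, 1, 8, 2]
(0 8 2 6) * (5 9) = [8, 1, 6, 3, 4, 9, 0, 7, 2, 5] = (0 8 2 6)(5 9)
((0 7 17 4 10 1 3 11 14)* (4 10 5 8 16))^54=(0 11 1 17)(3 10 7 14)(4 8)(5 16)=[11, 17, 2, 10, 8, 16, 6, 14, 4, 9, 7, 1, 12, 13, 3, 15, 5, 0]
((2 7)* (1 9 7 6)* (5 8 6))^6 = (1 6 8 5 2 7 9) = [0, 6, 7, 3, 4, 2, 8, 9, 5, 1]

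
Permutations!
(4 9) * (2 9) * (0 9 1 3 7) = (0 9 4 2 1 3 7) = [9, 3, 1, 7, 2, 5, 6, 0, 8, 4]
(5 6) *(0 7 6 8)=(0 7 6 5 8)=[7, 1, 2, 3, 4, 8, 5, 6, 0]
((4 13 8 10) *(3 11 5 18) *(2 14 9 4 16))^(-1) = (2 16 10 8 13 4 9 14)(3 18 5 11) = [0, 1, 16, 18, 9, 11, 6, 7, 13, 14, 8, 3, 12, 4, 2, 15, 10, 17, 5]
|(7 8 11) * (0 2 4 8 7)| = |(0 2 4 8 11)| = 5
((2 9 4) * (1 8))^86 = (2 4 9) = [0, 1, 4, 3, 9, 5, 6, 7, 8, 2]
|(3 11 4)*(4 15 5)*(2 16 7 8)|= |(2 16 7 8)(3 11 15 5 4)|= 20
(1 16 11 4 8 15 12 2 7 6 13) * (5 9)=(1 16 11 4 8 15 12 2 7 6 13)(5 9)=[0, 16, 7, 3, 8, 9, 13, 6, 15, 5, 10, 4, 2, 1, 14, 12, 11]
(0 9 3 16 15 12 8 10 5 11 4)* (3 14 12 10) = (0 9 14 12 8 3 16 15 10 5 11 4) = [9, 1, 2, 16, 0, 11, 6, 7, 3, 14, 5, 4, 8, 13, 12, 10, 15]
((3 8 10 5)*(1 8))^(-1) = (1 3 5 10 8) = [0, 3, 2, 5, 4, 10, 6, 7, 1, 9, 8]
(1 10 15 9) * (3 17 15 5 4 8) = (1 10 5 4 8 3 17 15 9) = [0, 10, 2, 17, 8, 4, 6, 7, 3, 1, 5, 11, 12, 13, 14, 9, 16, 15]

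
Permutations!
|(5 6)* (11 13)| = 2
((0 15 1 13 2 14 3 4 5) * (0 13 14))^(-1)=(0 2 13 5 4 3 14 1 15)=[2, 15, 13, 14, 3, 4, 6, 7, 8, 9, 10, 11, 12, 5, 1, 0]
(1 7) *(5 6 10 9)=(1 7)(5 6 10 9)=[0, 7, 2, 3, 4, 6, 10, 1, 8, 5, 9]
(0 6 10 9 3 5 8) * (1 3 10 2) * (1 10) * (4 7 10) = (0 6 2 4 7 10 9 1 3 5 8) = [6, 3, 4, 5, 7, 8, 2, 10, 0, 1, 9]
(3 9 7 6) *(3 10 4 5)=[0, 1, 2, 9, 5, 3, 10, 6, 8, 7, 4]=(3 9 7 6 10 4 5)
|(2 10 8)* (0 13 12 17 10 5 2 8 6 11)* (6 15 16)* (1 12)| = 10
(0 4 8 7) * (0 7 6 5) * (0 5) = (0 4 8 6) = [4, 1, 2, 3, 8, 5, 0, 7, 6]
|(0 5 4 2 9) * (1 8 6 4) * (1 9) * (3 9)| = 20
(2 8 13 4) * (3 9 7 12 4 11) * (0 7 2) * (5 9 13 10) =[7, 1, 8, 13, 0, 9, 6, 12, 10, 2, 5, 3, 4, 11] =(0 7 12 4)(2 8 10 5 9)(3 13 11)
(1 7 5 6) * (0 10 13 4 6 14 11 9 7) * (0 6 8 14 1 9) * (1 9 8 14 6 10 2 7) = (0 2 7 5 9 1 10 13 4 14 11)(6 8) = [2, 10, 7, 3, 14, 9, 8, 5, 6, 1, 13, 0, 12, 4, 11]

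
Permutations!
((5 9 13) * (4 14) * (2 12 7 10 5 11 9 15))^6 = (15) = [0, 1, 2, 3, 4, 5, 6, 7, 8, 9, 10, 11, 12, 13, 14, 15]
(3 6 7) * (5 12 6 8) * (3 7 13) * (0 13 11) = [13, 1, 2, 8, 4, 12, 11, 7, 5, 9, 10, 0, 6, 3] = (0 13 3 8 5 12 6 11)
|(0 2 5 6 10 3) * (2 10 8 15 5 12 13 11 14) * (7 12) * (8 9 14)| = 33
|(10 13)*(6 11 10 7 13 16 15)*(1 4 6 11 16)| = 14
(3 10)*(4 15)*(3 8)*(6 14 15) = (3 10 8)(4 6 14 15) = [0, 1, 2, 10, 6, 5, 14, 7, 3, 9, 8, 11, 12, 13, 15, 4]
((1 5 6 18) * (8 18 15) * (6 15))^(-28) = (1 15 18 5 8) = [0, 15, 2, 3, 4, 8, 6, 7, 1, 9, 10, 11, 12, 13, 14, 18, 16, 17, 5]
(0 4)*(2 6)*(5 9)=[4, 1, 6, 3, 0, 9, 2, 7, 8, 5]=(0 4)(2 6)(5 9)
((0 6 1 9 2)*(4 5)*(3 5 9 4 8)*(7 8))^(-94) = (0 1 9)(2 6 4)(3 7)(5 8) = [1, 9, 6, 7, 2, 8, 4, 3, 5, 0]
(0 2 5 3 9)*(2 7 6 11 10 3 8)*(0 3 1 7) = (1 7 6 11 10)(2 5 8)(3 9) = [0, 7, 5, 9, 4, 8, 11, 6, 2, 3, 1, 10]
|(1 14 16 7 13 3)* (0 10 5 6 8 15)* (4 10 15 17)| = 6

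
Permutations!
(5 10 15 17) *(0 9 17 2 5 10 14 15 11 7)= (0 9 17 10 11 7)(2 5 14 15)= [9, 1, 5, 3, 4, 14, 6, 0, 8, 17, 11, 7, 12, 13, 15, 2, 16, 10]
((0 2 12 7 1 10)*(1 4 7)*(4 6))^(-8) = (0 12 10 2 1)(4 7 6) = [12, 0, 1, 3, 7, 5, 4, 6, 8, 9, 2, 11, 10]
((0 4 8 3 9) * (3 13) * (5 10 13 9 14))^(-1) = (0 9 8 4)(3 13 10 5 14) = [9, 1, 2, 13, 0, 14, 6, 7, 4, 8, 5, 11, 12, 10, 3]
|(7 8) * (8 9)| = 3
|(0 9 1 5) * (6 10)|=|(0 9 1 5)(6 10)|=4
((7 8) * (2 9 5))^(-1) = (2 5 9)(7 8) = [0, 1, 5, 3, 4, 9, 6, 8, 7, 2]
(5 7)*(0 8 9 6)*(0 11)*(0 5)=(0 8 9 6 11 5 7)=[8, 1, 2, 3, 4, 7, 11, 0, 9, 6, 10, 5]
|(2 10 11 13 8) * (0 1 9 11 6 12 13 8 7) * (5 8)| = 12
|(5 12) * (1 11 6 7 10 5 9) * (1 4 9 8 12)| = 6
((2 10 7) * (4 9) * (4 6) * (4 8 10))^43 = (2 4 9 6 8 10 7) = [0, 1, 4, 3, 9, 5, 8, 2, 10, 6, 7]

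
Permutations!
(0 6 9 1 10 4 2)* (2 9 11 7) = (0 6 11 7 2)(1 10 4 9) = [6, 10, 0, 3, 9, 5, 11, 2, 8, 1, 4, 7]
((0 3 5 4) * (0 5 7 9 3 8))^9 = (9)(0 8)(4 5) = [8, 1, 2, 3, 5, 4, 6, 7, 0, 9]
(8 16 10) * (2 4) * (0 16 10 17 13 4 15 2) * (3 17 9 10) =(0 16 9 10 8 3 17 13 4)(2 15) =[16, 1, 15, 17, 0, 5, 6, 7, 3, 10, 8, 11, 12, 4, 14, 2, 9, 13]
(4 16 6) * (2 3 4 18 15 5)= (2 3 4 16 6 18 15 5)= [0, 1, 3, 4, 16, 2, 18, 7, 8, 9, 10, 11, 12, 13, 14, 5, 6, 17, 15]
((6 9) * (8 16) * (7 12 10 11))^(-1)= (6 9)(7 11 10 12)(8 16)= [0, 1, 2, 3, 4, 5, 9, 11, 16, 6, 12, 10, 7, 13, 14, 15, 8]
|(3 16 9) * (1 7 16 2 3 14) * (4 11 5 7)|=|(1 4 11 5 7 16 9 14)(2 3)|=8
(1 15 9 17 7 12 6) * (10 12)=(1 15 9 17 7 10 12 6)=[0, 15, 2, 3, 4, 5, 1, 10, 8, 17, 12, 11, 6, 13, 14, 9, 16, 7]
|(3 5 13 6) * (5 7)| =5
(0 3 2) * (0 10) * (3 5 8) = [5, 1, 10, 2, 4, 8, 6, 7, 3, 9, 0] = (0 5 8 3 2 10)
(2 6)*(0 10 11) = (0 10 11)(2 6) = [10, 1, 6, 3, 4, 5, 2, 7, 8, 9, 11, 0]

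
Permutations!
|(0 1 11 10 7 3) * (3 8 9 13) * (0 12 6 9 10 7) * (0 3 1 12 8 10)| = 11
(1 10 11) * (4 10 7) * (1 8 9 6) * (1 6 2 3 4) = (1 7)(2 3 4 10 11 8 9) = [0, 7, 3, 4, 10, 5, 6, 1, 9, 2, 11, 8]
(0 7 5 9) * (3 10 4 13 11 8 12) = (0 7 5 9)(3 10 4 13 11 8 12) = [7, 1, 2, 10, 13, 9, 6, 5, 12, 0, 4, 8, 3, 11]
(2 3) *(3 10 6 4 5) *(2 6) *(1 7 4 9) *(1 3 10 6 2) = (1 7 4 5 10)(2 6 9 3) = [0, 7, 6, 2, 5, 10, 9, 4, 8, 3, 1]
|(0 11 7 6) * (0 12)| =5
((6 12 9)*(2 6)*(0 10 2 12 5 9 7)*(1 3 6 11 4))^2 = (0 2 4 3 5 12)(1 6 9 7 10 11) = [2, 6, 4, 5, 3, 12, 9, 10, 8, 7, 11, 1, 0]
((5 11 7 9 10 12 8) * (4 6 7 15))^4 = (4 10 11 7 8)(5 6 12 15 9) = [0, 1, 2, 3, 10, 6, 12, 8, 4, 5, 11, 7, 15, 13, 14, 9]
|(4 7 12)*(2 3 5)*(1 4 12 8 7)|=|(12)(1 4)(2 3 5)(7 8)|=6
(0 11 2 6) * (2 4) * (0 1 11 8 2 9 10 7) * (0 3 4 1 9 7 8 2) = (0 2 6 9 10 8)(1 11)(3 4 7) = [2, 11, 6, 4, 7, 5, 9, 3, 0, 10, 8, 1]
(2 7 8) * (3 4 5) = [0, 1, 7, 4, 5, 3, 6, 8, 2] = (2 7 8)(3 4 5)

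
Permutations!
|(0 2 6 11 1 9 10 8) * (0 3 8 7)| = |(0 2 6 11 1 9 10 7)(3 8)| = 8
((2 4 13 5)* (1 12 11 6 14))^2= (1 11 14 12 6)(2 13)(4 5)= [0, 11, 13, 3, 5, 4, 1, 7, 8, 9, 10, 14, 6, 2, 12]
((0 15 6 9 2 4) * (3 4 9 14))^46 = [3, 1, 2, 6, 14, 5, 0, 7, 8, 9, 10, 11, 12, 13, 15, 4] = (0 3 6)(4 14 15)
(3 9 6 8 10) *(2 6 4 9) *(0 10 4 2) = (0 10 3)(2 6 8 4 9) = [10, 1, 6, 0, 9, 5, 8, 7, 4, 2, 3]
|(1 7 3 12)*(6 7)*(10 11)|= 10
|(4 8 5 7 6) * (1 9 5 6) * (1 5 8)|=10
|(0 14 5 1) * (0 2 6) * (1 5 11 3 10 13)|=9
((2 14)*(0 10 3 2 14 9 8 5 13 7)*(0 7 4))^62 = (14)(0 4 13 5 8 9 2 3 10) = [4, 1, 3, 10, 13, 8, 6, 7, 9, 2, 0, 11, 12, 5, 14]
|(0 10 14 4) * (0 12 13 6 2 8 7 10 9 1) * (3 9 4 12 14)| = |(0 4 14 12 13 6 2 8 7 10 3 9 1)| = 13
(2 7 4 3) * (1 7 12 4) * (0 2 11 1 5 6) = (0 2 12 4 3 11 1 7 5 6) = [2, 7, 12, 11, 3, 6, 0, 5, 8, 9, 10, 1, 4]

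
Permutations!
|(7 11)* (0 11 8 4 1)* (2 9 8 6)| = 9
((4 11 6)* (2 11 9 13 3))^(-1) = (2 3 13 9 4 6 11) = [0, 1, 3, 13, 6, 5, 11, 7, 8, 4, 10, 2, 12, 9]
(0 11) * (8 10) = [11, 1, 2, 3, 4, 5, 6, 7, 10, 9, 8, 0] = (0 11)(8 10)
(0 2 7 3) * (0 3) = (0 2 7) = [2, 1, 7, 3, 4, 5, 6, 0]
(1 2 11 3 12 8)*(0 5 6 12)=(0 5 6 12 8 1 2 11 3)=[5, 2, 11, 0, 4, 6, 12, 7, 1, 9, 10, 3, 8]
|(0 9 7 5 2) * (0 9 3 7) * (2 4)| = |(0 3 7 5 4 2 9)| = 7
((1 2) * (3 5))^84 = (5) = [0, 1, 2, 3, 4, 5]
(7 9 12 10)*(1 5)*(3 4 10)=(1 5)(3 4 10 7 9 12)=[0, 5, 2, 4, 10, 1, 6, 9, 8, 12, 7, 11, 3]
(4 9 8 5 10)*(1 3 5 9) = (1 3 5 10 4)(8 9) = [0, 3, 2, 5, 1, 10, 6, 7, 9, 8, 4]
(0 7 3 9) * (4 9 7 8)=[8, 1, 2, 7, 9, 5, 6, 3, 4, 0]=(0 8 4 9)(3 7)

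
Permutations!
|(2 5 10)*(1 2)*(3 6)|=|(1 2 5 10)(3 6)|=4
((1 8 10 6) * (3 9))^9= [0, 8, 2, 9, 4, 5, 1, 7, 10, 3, 6]= (1 8 10 6)(3 9)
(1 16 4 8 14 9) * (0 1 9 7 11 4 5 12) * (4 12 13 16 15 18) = (0 1 15 18 4 8 14 7 11 12)(5 13 16) = [1, 15, 2, 3, 8, 13, 6, 11, 14, 9, 10, 12, 0, 16, 7, 18, 5, 17, 4]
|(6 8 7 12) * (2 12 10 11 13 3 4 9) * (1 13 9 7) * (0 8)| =13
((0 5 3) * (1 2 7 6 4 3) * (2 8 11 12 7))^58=[4, 0, 2, 6, 7, 3, 12, 11, 5, 9, 10, 1, 8]=(0 4 7 11 1)(3 6 12 8 5)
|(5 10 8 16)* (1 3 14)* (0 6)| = |(0 6)(1 3 14)(5 10 8 16)| = 12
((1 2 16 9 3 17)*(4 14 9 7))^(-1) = [0, 17, 1, 9, 7, 5, 6, 16, 8, 14, 10, 11, 12, 13, 4, 15, 2, 3] = (1 17 3 9 14 4 7 16 2)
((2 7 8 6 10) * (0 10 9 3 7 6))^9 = (0 10 2 6 9 3 7 8) = [10, 1, 6, 7, 4, 5, 9, 8, 0, 3, 2]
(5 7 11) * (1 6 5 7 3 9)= (1 6 5 3 9)(7 11)= [0, 6, 2, 9, 4, 3, 5, 11, 8, 1, 10, 7]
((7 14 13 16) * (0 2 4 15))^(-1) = (0 15 4 2)(7 16 13 14) = [15, 1, 0, 3, 2, 5, 6, 16, 8, 9, 10, 11, 12, 14, 7, 4, 13]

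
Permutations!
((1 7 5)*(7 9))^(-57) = (1 5 7 9) = [0, 5, 2, 3, 4, 7, 6, 9, 8, 1]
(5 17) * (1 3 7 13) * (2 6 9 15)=(1 3 7 13)(2 6 9 15)(5 17)=[0, 3, 6, 7, 4, 17, 9, 13, 8, 15, 10, 11, 12, 1, 14, 2, 16, 5]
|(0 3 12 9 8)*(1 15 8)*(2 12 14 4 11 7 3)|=35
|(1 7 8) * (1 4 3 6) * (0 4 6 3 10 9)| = 4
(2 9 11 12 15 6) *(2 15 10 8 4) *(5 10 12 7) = (2 9 11 7 5 10 8 4)(6 15) = [0, 1, 9, 3, 2, 10, 15, 5, 4, 11, 8, 7, 12, 13, 14, 6]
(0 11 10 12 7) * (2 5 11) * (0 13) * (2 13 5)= (0 13)(5 11 10 12 7)= [13, 1, 2, 3, 4, 11, 6, 5, 8, 9, 12, 10, 7, 0]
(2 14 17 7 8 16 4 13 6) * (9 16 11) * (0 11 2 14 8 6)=(0 11 9 16 4 13)(2 8)(6 14 17 7)=[11, 1, 8, 3, 13, 5, 14, 6, 2, 16, 10, 9, 12, 0, 17, 15, 4, 7]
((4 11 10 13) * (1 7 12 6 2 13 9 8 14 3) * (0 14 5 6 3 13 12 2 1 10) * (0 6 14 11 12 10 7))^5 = (0 11 6 1)(2 14 7 5 3 8 12 9 4 10 13) = [11, 0, 14, 8, 10, 3, 1, 5, 12, 4, 13, 6, 9, 2, 7]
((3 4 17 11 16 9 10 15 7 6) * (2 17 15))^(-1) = (2 10 9 16 11 17)(3 6 7 15 4) = [0, 1, 10, 6, 3, 5, 7, 15, 8, 16, 9, 17, 12, 13, 14, 4, 11, 2]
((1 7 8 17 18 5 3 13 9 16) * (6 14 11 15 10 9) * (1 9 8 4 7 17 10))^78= (1 11 6 3 18)(5 17 15 14 13)= [0, 11, 2, 18, 4, 17, 3, 7, 8, 9, 10, 6, 12, 5, 13, 14, 16, 15, 1]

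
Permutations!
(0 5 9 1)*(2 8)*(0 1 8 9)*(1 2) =(0 5)(1 2 9 8) =[5, 2, 9, 3, 4, 0, 6, 7, 1, 8]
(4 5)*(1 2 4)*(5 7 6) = (1 2 4 7 6 5) = [0, 2, 4, 3, 7, 1, 5, 6]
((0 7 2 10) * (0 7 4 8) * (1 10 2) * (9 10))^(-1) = (0 8 4)(1 7 10 9) = [8, 7, 2, 3, 0, 5, 6, 10, 4, 1, 9]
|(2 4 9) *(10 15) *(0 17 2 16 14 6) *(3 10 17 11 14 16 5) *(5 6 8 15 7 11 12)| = |(0 12 5 3 10 7 11 14 8 15 17 2 4 9 6)| = 15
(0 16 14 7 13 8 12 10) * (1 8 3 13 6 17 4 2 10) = (0 16 14 7 6 17 4 2 10)(1 8 12)(3 13) = [16, 8, 10, 13, 2, 5, 17, 6, 12, 9, 0, 11, 1, 3, 7, 15, 14, 4]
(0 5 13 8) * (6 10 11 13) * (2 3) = (0 5 6 10 11 13 8)(2 3) = [5, 1, 3, 2, 4, 6, 10, 7, 0, 9, 11, 13, 12, 8]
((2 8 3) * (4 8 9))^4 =(2 3 8 4 9) =[0, 1, 3, 8, 9, 5, 6, 7, 4, 2]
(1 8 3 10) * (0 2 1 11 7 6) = (0 2 1 8 3 10 11 7 6) = [2, 8, 1, 10, 4, 5, 0, 6, 3, 9, 11, 7]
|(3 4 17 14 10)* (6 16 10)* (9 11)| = |(3 4 17 14 6 16 10)(9 11)| = 14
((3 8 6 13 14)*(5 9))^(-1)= (3 14 13 6 8)(5 9)= [0, 1, 2, 14, 4, 9, 8, 7, 3, 5, 10, 11, 12, 6, 13]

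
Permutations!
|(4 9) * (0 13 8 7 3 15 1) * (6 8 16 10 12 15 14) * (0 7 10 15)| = |(0 13 16 15 1 7 3 14 6 8 10 12)(4 9)| = 12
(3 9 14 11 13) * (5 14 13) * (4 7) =[0, 1, 2, 9, 7, 14, 6, 4, 8, 13, 10, 5, 12, 3, 11] =(3 9 13)(4 7)(5 14 11)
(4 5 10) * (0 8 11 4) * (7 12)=(0 8 11 4 5 10)(7 12)=[8, 1, 2, 3, 5, 10, 6, 12, 11, 9, 0, 4, 7]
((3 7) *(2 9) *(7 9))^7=(2 9 3 7)=[0, 1, 9, 7, 4, 5, 6, 2, 8, 3]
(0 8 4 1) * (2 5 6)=(0 8 4 1)(2 5 6)=[8, 0, 5, 3, 1, 6, 2, 7, 4]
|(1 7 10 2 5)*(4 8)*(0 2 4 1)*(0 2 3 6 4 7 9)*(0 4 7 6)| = 12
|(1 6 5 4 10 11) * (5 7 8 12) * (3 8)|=10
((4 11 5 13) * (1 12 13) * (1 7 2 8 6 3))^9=(1 6 2 5 4 12 3 8 7 11 13)=[0, 6, 5, 8, 12, 4, 2, 11, 7, 9, 10, 13, 3, 1]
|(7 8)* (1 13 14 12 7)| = |(1 13 14 12 7 8)| = 6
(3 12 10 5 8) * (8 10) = [0, 1, 2, 12, 4, 10, 6, 7, 3, 9, 5, 11, 8] = (3 12 8)(5 10)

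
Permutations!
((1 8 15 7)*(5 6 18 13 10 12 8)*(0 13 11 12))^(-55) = (0 10 13)(1 7 15 8 12 11 18 6 5) = [10, 7, 2, 3, 4, 1, 5, 15, 12, 9, 13, 18, 11, 0, 14, 8, 16, 17, 6]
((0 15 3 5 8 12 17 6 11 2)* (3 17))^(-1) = (0 2 11 6 17 15)(3 12 8 5) = [2, 1, 11, 12, 4, 3, 17, 7, 5, 9, 10, 6, 8, 13, 14, 0, 16, 15]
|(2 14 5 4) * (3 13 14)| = |(2 3 13 14 5 4)| = 6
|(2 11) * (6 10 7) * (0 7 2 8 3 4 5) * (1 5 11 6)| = |(0 7 1 5)(2 6 10)(3 4 11 8)| = 12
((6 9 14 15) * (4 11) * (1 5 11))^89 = [0, 5, 2, 3, 1, 11, 9, 7, 8, 14, 10, 4, 12, 13, 15, 6] = (1 5 11 4)(6 9 14 15)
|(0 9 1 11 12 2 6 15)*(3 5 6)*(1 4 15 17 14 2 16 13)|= |(0 9 4 15)(1 11 12 16 13)(2 3 5 6 17 14)|= 60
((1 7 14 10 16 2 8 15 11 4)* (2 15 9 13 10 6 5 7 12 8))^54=(1 13 11 8 16)(4 9 15 12 10)(5 14)(6 7)=[0, 13, 2, 3, 9, 14, 7, 6, 16, 15, 4, 8, 10, 11, 5, 12, 1]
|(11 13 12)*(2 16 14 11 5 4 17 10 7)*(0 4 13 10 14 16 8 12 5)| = 10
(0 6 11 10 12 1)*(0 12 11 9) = (0 6 9)(1 12)(10 11) = [6, 12, 2, 3, 4, 5, 9, 7, 8, 0, 11, 10, 1]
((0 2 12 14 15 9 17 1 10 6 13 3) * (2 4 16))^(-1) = (0 3 13 6 10 1 17 9 15 14 12 2 16 4) = [3, 17, 16, 13, 0, 5, 10, 7, 8, 15, 1, 11, 2, 6, 12, 14, 4, 9]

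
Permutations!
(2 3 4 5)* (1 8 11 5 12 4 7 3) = (1 8 11 5 2)(3 7)(4 12) = [0, 8, 1, 7, 12, 2, 6, 3, 11, 9, 10, 5, 4]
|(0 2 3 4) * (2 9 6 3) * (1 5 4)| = 7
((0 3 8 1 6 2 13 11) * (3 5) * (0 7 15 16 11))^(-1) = [13, 8, 6, 5, 4, 0, 1, 11, 3, 9, 10, 16, 12, 2, 14, 7, 15] = (0 13 2 6 1 8 3 5)(7 11 16 15)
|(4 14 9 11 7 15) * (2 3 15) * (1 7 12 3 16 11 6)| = |(1 7 2 16 11 12 3 15 4 14 9 6)| = 12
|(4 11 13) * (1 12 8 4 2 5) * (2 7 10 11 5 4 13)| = |(1 12 8 13 7 10 11 2 4 5)| = 10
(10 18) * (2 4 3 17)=(2 4 3 17)(10 18)=[0, 1, 4, 17, 3, 5, 6, 7, 8, 9, 18, 11, 12, 13, 14, 15, 16, 2, 10]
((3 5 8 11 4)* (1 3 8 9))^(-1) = (1 9 5 3)(4 11 8) = [0, 9, 2, 1, 11, 3, 6, 7, 4, 5, 10, 8]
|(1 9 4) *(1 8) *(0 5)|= |(0 5)(1 9 4 8)|= 4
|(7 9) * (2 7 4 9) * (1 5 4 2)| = 6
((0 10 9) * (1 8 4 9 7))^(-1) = (0 9 4 8 1 7 10) = [9, 7, 2, 3, 8, 5, 6, 10, 1, 4, 0]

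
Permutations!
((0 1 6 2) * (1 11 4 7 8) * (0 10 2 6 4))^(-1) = (0 11)(1 8 7 4)(2 10) = [11, 8, 10, 3, 1, 5, 6, 4, 7, 9, 2, 0]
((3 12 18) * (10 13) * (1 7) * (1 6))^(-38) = (1 7 6)(3 12 18) = [0, 7, 2, 12, 4, 5, 1, 6, 8, 9, 10, 11, 18, 13, 14, 15, 16, 17, 3]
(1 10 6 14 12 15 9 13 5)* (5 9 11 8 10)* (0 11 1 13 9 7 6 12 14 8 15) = [11, 5, 2, 3, 4, 13, 8, 6, 10, 9, 12, 15, 0, 7, 14, 1] = (0 11 15 1 5 13 7 6 8 10 12)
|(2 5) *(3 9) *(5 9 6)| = 5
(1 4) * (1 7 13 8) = (1 4 7 13 8) = [0, 4, 2, 3, 7, 5, 6, 13, 1, 9, 10, 11, 12, 8]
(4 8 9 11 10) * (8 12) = (4 12 8 9 11 10) = [0, 1, 2, 3, 12, 5, 6, 7, 9, 11, 4, 10, 8]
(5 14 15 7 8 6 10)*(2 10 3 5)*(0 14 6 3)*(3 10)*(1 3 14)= (0 1 3 5 6)(2 14 15 7 8 10)= [1, 3, 14, 5, 4, 6, 0, 8, 10, 9, 2, 11, 12, 13, 15, 7]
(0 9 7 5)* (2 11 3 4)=(0 9 7 5)(2 11 3 4)=[9, 1, 11, 4, 2, 0, 6, 5, 8, 7, 10, 3]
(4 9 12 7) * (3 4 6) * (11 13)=[0, 1, 2, 4, 9, 5, 3, 6, 8, 12, 10, 13, 7, 11]=(3 4 9 12 7 6)(11 13)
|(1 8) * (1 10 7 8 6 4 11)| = 12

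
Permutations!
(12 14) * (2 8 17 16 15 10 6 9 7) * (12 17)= (2 8 12 14 17 16 15 10 6 9 7)= [0, 1, 8, 3, 4, 5, 9, 2, 12, 7, 6, 11, 14, 13, 17, 10, 15, 16]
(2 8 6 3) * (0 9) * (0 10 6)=(0 9 10 6 3 2 8)=[9, 1, 8, 2, 4, 5, 3, 7, 0, 10, 6]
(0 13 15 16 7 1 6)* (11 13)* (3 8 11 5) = [5, 6, 2, 8, 4, 3, 0, 1, 11, 9, 10, 13, 12, 15, 14, 16, 7] = (0 5 3 8 11 13 15 16 7 1 6)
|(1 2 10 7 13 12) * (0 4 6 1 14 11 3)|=12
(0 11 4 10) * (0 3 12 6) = (0 11 4 10 3 12 6) = [11, 1, 2, 12, 10, 5, 0, 7, 8, 9, 3, 4, 6]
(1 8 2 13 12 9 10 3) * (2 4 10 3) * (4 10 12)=(1 8 10 2 13 4 12 9 3)=[0, 8, 13, 1, 12, 5, 6, 7, 10, 3, 2, 11, 9, 4]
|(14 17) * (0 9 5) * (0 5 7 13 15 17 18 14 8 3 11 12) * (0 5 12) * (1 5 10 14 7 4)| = 16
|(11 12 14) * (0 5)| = 6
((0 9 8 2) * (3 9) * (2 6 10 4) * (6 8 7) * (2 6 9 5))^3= (10)(0 2 5 3)(7 9)= [2, 1, 5, 0, 4, 3, 6, 9, 8, 7, 10]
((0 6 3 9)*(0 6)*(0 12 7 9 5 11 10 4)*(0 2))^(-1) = (0 2 4 10 11 5 3 6 9 7 12) = [2, 1, 4, 6, 10, 3, 9, 12, 8, 7, 11, 5, 0]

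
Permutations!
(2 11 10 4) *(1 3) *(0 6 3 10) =(0 6 3 1 10 4 2 11) =[6, 10, 11, 1, 2, 5, 3, 7, 8, 9, 4, 0]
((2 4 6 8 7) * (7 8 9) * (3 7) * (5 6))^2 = (2 5 9 7 4 6 3) = [0, 1, 5, 2, 6, 9, 3, 4, 8, 7]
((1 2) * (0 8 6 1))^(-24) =(0 8 6 1 2) =[8, 2, 0, 3, 4, 5, 1, 7, 6]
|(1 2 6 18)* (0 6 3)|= |(0 6 18 1 2 3)|= 6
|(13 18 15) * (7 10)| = |(7 10)(13 18 15)| = 6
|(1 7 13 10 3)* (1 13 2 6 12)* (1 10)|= |(1 7 2 6 12 10 3 13)|= 8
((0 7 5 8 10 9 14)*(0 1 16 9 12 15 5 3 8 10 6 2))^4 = (16)(0 6 3)(2 8 7) = [6, 1, 8, 0, 4, 5, 3, 2, 7, 9, 10, 11, 12, 13, 14, 15, 16]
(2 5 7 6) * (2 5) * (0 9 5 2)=(0 9 5 7 6 2)=[9, 1, 0, 3, 4, 7, 2, 6, 8, 5]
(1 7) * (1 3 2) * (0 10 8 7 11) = (0 10 8 7 3 2 1 11) = [10, 11, 1, 2, 4, 5, 6, 3, 7, 9, 8, 0]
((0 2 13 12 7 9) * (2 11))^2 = (0 2 12 9 11 13 7) = [2, 1, 12, 3, 4, 5, 6, 0, 8, 11, 10, 13, 9, 7]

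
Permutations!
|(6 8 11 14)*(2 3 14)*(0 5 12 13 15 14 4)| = 12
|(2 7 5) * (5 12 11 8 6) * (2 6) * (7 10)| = 6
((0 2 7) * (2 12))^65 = [12, 1, 7, 3, 4, 5, 6, 0, 8, 9, 10, 11, 2] = (0 12 2 7)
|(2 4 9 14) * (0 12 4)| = |(0 12 4 9 14 2)| = 6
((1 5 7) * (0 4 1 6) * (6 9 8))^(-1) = (0 6 8 9 7 5 1 4) = [6, 4, 2, 3, 0, 1, 8, 5, 9, 7]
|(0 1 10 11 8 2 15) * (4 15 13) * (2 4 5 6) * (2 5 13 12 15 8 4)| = |(0 1 10 11 4 8 2 12 15)(5 6)| = 18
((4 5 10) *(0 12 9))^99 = (12) = [0, 1, 2, 3, 4, 5, 6, 7, 8, 9, 10, 11, 12]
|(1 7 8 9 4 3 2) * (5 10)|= 14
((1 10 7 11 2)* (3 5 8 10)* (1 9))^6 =(1 11 8)(2 10 3)(5 9 7) =[0, 11, 10, 2, 4, 9, 6, 5, 1, 7, 3, 8]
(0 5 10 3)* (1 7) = (0 5 10 3)(1 7) = [5, 7, 2, 0, 4, 10, 6, 1, 8, 9, 3]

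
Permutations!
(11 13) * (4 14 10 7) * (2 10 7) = (2 10)(4 14 7)(11 13) = [0, 1, 10, 3, 14, 5, 6, 4, 8, 9, 2, 13, 12, 11, 7]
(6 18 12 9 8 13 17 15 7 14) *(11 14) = (6 18 12 9 8 13 17 15 7 11 14) = [0, 1, 2, 3, 4, 5, 18, 11, 13, 8, 10, 14, 9, 17, 6, 7, 16, 15, 12]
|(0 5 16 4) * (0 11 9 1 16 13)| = |(0 5 13)(1 16 4 11 9)| = 15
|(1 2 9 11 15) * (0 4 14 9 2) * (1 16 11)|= |(0 4 14 9 1)(11 15 16)|= 15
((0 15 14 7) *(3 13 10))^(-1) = [7, 1, 2, 10, 4, 5, 6, 14, 8, 9, 13, 11, 12, 3, 15, 0] = (0 7 14 15)(3 10 13)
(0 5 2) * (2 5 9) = [9, 1, 0, 3, 4, 5, 6, 7, 8, 2] = (0 9 2)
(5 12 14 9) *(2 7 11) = [0, 1, 7, 3, 4, 12, 6, 11, 8, 5, 10, 2, 14, 13, 9] = (2 7 11)(5 12 14 9)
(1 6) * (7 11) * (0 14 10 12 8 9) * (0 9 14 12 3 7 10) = (0 12 8 14)(1 6)(3 7 11 10) = [12, 6, 2, 7, 4, 5, 1, 11, 14, 9, 3, 10, 8, 13, 0]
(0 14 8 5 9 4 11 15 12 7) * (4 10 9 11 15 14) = (0 4 15 12 7)(5 11 14 8)(9 10) = [4, 1, 2, 3, 15, 11, 6, 0, 5, 10, 9, 14, 7, 13, 8, 12]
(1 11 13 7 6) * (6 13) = [0, 11, 2, 3, 4, 5, 1, 13, 8, 9, 10, 6, 12, 7] = (1 11 6)(7 13)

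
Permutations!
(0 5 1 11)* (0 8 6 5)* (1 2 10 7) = (1 11 8 6 5 2 10 7) = [0, 11, 10, 3, 4, 2, 5, 1, 6, 9, 7, 8]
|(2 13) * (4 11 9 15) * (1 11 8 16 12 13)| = 10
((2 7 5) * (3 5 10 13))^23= [0, 1, 5, 13, 4, 3, 6, 2, 8, 9, 7, 11, 12, 10]= (2 5 3 13 10 7)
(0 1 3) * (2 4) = (0 1 3)(2 4) = [1, 3, 4, 0, 2]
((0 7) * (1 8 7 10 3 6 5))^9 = [10, 8, 2, 6, 4, 1, 5, 0, 7, 9, 3] = (0 10 3 6 5 1 8 7)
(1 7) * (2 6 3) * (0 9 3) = (0 9 3 2 6)(1 7) = [9, 7, 6, 2, 4, 5, 0, 1, 8, 3]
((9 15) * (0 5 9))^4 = (15) = [0, 1, 2, 3, 4, 5, 6, 7, 8, 9, 10, 11, 12, 13, 14, 15]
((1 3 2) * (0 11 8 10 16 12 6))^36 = (0 11 8 10 16 12 6) = [11, 1, 2, 3, 4, 5, 0, 7, 10, 9, 16, 8, 6, 13, 14, 15, 12]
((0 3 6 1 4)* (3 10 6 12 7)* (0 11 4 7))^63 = (12)(4 11) = [0, 1, 2, 3, 11, 5, 6, 7, 8, 9, 10, 4, 12]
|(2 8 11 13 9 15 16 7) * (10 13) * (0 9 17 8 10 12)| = |(0 9 15 16 7 2 10 13 17 8 11 12)| = 12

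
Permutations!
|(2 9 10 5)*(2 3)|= |(2 9 10 5 3)|= 5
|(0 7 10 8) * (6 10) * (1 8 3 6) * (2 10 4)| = 20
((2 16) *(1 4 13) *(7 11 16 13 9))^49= [0, 4, 13, 3, 9, 5, 6, 11, 8, 7, 10, 16, 12, 1, 14, 15, 2]= (1 4 9 7 11 16 2 13)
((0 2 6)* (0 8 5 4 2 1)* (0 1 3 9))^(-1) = [9, 1, 4, 0, 5, 8, 2, 7, 6, 3] = (0 9 3)(2 4 5 8 6)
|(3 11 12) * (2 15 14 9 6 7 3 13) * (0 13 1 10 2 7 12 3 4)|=8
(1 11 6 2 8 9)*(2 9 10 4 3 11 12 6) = [0, 12, 8, 11, 3, 5, 9, 7, 10, 1, 4, 2, 6] = (1 12 6 9)(2 8 10 4 3 11)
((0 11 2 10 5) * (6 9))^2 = (0 2 5 11 10) = [2, 1, 5, 3, 4, 11, 6, 7, 8, 9, 0, 10]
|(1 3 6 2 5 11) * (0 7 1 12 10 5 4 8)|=8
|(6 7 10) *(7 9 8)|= |(6 9 8 7 10)|= 5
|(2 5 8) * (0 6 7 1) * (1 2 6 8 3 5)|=|(0 8 6 7 2 1)(3 5)|=6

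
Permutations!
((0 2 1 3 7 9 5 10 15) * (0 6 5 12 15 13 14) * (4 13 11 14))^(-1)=[14, 2, 0, 1, 13, 6, 15, 3, 8, 7, 5, 10, 9, 4, 11, 12]=(0 14 11 10 5 6 15 12 9 7 3 1 2)(4 13)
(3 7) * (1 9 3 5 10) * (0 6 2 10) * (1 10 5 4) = (10)(0 6 2 5)(1 9 3 7 4) = [6, 9, 5, 7, 1, 0, 2, 4, 8, 3, 10]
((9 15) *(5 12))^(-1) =[0, 1, 2, 3, 4, 12, 6, 7, 8, 15, 10, 11, 5, 13, 14, 9] =(5 12)(9 15)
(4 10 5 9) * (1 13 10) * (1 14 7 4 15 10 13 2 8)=(1 2 8)(4 14 7)(5 9 15 10)=[0, 2, 8, 3, 14, 9, 6, 4, 1, 15, 5, 11, 12, 13, 7, 10]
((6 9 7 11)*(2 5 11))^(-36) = (11) = [0, 1, 2, 3, 4, 5, 6, 7, 8, 9, 10, 11]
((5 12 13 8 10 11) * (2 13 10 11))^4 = (2 5 13 12 8 10 11) = [0, 1, 5, 3, 4, 13, 6, 7, 10, 9, 11, 2, 8, 12]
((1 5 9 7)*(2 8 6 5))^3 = (1 6 7 8 9 2 5) = [0, 6, 5, 3, 4, 1, 7, 8, 9, 2]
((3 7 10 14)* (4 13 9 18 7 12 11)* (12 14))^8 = (18) = [0, 1, 2, 3, 4, 5, 6, 7, 8, 9, 10, 11, 12, 13, 14, 15, 16, 17, 18]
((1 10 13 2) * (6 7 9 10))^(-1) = (1 2 13 10 9 7 6) = [0, 2, 13, 3, 4, 5, 1, 6, 8, 7, 9, 11, 12, 10]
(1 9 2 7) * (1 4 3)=[0, 9, 7, 1, 3, 5, 6, 4, 8, 2]=(1 9 2 7 4 3)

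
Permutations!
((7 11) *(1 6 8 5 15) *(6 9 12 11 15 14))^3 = [0, 11, 2, 3, 4, 8, 14, 9, 6, 7, 10, 1, 15, 13, 5, 12] = (1 11)(5 8 6 14)(7 9)(12 15)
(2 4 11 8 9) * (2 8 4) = (4 11)(8 9) = [0, 1, 2, 3, 11, 5, 6, 7, 9, 8, 10, 4]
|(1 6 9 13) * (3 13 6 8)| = |(1 8 3 13)(6 9)| = 4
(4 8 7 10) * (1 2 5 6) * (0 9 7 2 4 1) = (0 9 7 10 1 4 8 2 5 6) = [9, 4, 5, 3, 8, 6, 0, 10, 2, 7, 1]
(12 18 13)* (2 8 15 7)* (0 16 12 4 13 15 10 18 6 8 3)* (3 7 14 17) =[16, 1, 7, 0, 13, 5, 8, 2, 10, 9, 18, 11, 6, 4, 17, 14, 12, 3, 15] =(0 16 12 6 8 10 18 15 14 17 3)(2 7)(4 13)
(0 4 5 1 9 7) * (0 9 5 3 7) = [4, 5, 2, 7, 3, 1, 6, 9, 8, 0] = (0 4 3 7 9)(1 5)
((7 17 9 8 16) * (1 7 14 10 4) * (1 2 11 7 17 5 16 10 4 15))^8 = (1 9 10)(2 11 7 5 16 14 4)(8 15 17) = [0, 9, 11, 3, 2, 16, 6, 5, 15, 10, 1, 7, 12, 13, 4, 17, 14, 8]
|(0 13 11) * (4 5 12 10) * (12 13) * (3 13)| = 8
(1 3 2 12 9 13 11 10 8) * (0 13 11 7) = (0 13 7)(1 3 2 12 9 11 10 8) = [13, 3, 12, 2, 4, 5, 6, 0, 1, 11, 8, 10, 9, 7]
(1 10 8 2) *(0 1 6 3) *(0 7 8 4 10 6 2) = [1, 6, 2, 7, 10, 5, 3, 8, 0, 9, 4] = (0 1 6 3 7 8)(4 10)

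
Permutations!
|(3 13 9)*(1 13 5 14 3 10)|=12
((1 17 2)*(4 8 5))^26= (1 2 17)(4 5 8)= [0, 2, 17, 3, 5, 8, 6, 7, 4, 9, 10, 11, 12, 13, 14, 15, 16, 1]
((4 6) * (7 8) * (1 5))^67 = (1 5)(4 6)(7 8) = [0, 5, 2, 3, 6, 1, 4, 8, 7]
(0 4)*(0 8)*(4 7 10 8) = [7, 1, 2, 3, 4, 5, 6, 10, 0, 9, 8] = (0 7 10 8)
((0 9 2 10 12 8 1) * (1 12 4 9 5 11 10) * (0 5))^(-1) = (1 2 9 4 10 11 5)(8 12) = [0, 2, 9, 3, 10, 1, 6, 7, 12, 4, 11, 5, 8]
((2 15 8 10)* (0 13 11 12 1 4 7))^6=[7, 12, 8, 3, 1, 5, 6, 4, 2, 9, 15, 13, 11, 0, 14, 10]=(0 7 4 1 12 11 13)(2 8)(10 15)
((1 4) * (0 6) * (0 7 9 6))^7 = (1 4)(6 7 9) = [0, 4, 2, 3, 1, 5, 7, 9, 8, 6]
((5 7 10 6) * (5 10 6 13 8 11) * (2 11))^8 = (13) = [0, 1, 2, 3, 4, 5, 6, 7, 8, 9, 10, 11, 12, 13]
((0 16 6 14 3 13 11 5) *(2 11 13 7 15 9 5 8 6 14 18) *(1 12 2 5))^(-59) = [16, 12, 11, 7, 4, 0, 18, 15, 6, 1, 10, 8, 2, 13, 3, 9, 14, 17, 5] = (0 16 14 3 7 15 9 1 12 2 11 8 6 18 5)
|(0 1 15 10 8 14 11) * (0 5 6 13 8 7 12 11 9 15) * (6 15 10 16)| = 12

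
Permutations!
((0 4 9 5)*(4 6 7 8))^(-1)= (0 5 9 4 8 7 6)= [5, 1, 2, 3, 8, 9, 0, 6, 7, 4]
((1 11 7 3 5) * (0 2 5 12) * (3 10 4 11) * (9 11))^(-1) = [12, 5, 0, 1, 10, 2, 6, 11, 8, 4, 7, 9, 3] = (0 12 3 1 5 2)(4 10 7 11 9)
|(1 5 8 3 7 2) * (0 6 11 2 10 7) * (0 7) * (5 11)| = 21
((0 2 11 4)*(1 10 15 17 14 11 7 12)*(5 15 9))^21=(0 15 12 11 9 2 17 1 4 5 7 14 10)=[15, 4, 17, 3, 5, 7, 6, 14, 8, 2, 0, 9, 11, 13, 10, 12, 16, 1]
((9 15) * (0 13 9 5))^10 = (15) = [0, 1, 2, 3, 4, 5, 6, 7, 8, 9, 10, 11, 12, 13, 14, 15]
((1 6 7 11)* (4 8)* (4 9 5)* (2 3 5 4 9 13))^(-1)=(1 11 7 6)(2 13 8 4 9 5 3)=[0, 11, 13, 2, 9, 3, 1, 6, 4, 5, 10, 7, 12, 8]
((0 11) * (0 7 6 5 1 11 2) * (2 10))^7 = (0 10 2)(1 7 5 11 6) = [10, 7, 0, 3, 4, 11, 1, 5, 8, 9, 2, 6]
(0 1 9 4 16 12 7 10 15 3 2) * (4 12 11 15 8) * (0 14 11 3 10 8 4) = (0 1 9 12 7 8)(2 14 11 15 10 4 16 3) = [1, 9, 14, 2, 16, 5, 6, 8, 0, 12, 4, 15, 7, 13, 11, 10, 3]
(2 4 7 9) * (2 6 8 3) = (2 4 7 9 6 8 3) = [0, 1, 4, 2, 7, 5, 8, 9, 3, 6]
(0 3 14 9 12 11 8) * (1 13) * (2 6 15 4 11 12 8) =(0 3 14 9 8)(1 13)(2 6 15 4 11) =[3, 13, 6, 14, 11, 5, 15, 7, 0, 8, 10, 2, 12, 1, 9, 4]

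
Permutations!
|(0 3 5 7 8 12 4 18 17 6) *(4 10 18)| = |(0 3 5 7 8 12 10 18 17 6)| = 10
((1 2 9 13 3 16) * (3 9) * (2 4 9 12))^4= [0, 12, 4, 9, 2, 5, 6, 7, 8, 3, 10, 11, 1, 16, 14, 15, 13]= (1 12)(2 4)(3 9)(13 16)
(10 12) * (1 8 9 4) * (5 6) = (1 8 9 4)(5 6)(10 12) = [0, 8, 2, 3, 1, 6, 5, 7, 9, 4, 12, 11, 10]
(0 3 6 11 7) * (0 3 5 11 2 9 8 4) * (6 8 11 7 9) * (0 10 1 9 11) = (11)(0 5 7 3 8 4 10 1 9)(2 6) = [5, 9, 6, 8, 10, 7, 2, 3, 4, 0, 1, 11]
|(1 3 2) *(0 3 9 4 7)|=7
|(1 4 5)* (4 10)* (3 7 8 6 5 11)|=9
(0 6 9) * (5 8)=(0 6 9)(5 8)=[6, 1, 2, 3, 4, 8, 9, 7, 5, 0]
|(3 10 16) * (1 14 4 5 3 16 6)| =|(16)(1 14 4 5 3 10 6)| =7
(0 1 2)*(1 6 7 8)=(0 6 7 8 1 2)=[6, 2, 0, 3, 4, 5, 7, 8, 1]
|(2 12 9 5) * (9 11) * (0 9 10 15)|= |(0 9 5 2 12 11 10 15)|= 8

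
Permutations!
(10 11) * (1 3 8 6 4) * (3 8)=[0, 8, 2, 3, 1, 5, 4, 7, 6, 9, 11, 10]=(1 8 6 4)(10 11)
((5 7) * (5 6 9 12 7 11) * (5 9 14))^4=(5 7 11 6 9 14 12)=[0, 1, 2, 3, 4, 7, 9, 11, 8, 14, 10, 6, 5, 13, 12]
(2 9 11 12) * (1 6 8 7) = (1 6 8 7)(2 9 11 12) = [0, 6, 9, 3, 4, 5, 8, 1, 7, 11, 10, 12, 2]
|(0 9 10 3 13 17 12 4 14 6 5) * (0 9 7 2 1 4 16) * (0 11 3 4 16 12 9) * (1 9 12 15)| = |(0 7 2 9 10 4 14 6 5)(1 16 11 3 13 17 12 15)| = 72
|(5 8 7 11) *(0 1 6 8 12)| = 8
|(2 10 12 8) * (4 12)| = 5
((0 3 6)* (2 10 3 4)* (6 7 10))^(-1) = [6, 1, 4, 10, 0, 5, 2, 3, 8, 9, 7] = (0 6 2 4)(3 10 7)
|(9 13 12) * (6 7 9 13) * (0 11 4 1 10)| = |(0 11 4 1 10)(6 7 9)(12 13)| = 30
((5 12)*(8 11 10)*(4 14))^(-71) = [0, 1, 2, 3, 14, 12, 6, 7, 11, 9, 8, 10, 5, 13, 4] = (4 14)(5 12)(8 11 10)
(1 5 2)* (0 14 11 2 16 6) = [14, 5, 1, 3, 4, 16, 0, 7, 8, 9, 10, 2, 12, 13, 11, 15, 6] = (0 14 11 2 1 5 16 6)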